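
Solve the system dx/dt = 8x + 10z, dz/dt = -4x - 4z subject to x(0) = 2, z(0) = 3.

x(t) = 21e^(2t)sin(2t) + 2e^(2t)cos(2t), z(t) = -13e^(2t)sin(2t) + 3e^(2t)cos(2t)

Coefficient matrix A = [[8, 10], [-4, -4]].
Characteristic polynomial det(A - λI) = λ^2 - 4λ + 8 = 0.
Eigenvalues λ = 2 ± 2i (complex conjugate pair).
For λ=2+2i: an eigenvector is (-1,1) - i(2,-1) = (-1 - 2i, 1 + i).
A real fundamental pair from Re and Im of e^((2+2i)t)v: X_1 = e^(2t)(cos(2t)·(-1,1) + sin(2t)·(2,-1)), X_2 = e^(2t)(sin(2t)·(-1,1) - cos(2t)·(2,-1)).
General solution: C_1X_1 + C_2X_2.
Applying x(0)=2, z(0)=3 gives C_1=8, C_2=-5.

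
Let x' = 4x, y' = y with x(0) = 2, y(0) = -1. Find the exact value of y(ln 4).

-4

A = [[4,0],[0,1]]; eigenvalues λ = 1, 4.
Eigenvectors: (0,1) for λ=1, (-1,0) for λ=4.
From the initial condition, c_1 = -1, c_2 = -2.
y(ln 4) = (-1)(4^1)(1) + (-2)(4^4)(0) = -4.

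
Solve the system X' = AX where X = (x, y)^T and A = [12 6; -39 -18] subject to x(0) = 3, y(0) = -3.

Coefficient matrix A = [[12, 6], [-39, -18]].
Characteristic polynomial det(A - λI) = λ^2 + 6λ + 18 = 0.
Eigenvalues λ = -3 ± 3i (complex conjugate pair).
For λ=-3+3i: an eigenvector is (-1,3) - i(1,-2) = (-1 - i, 3 + 2i).
A real fundamental pair from Re and Im of e^((-3+3i)t)v: X_1 = e^(-3t)(cos(3t)·(-1,3) + sin(3t)·(1,-2)), X_2 = e^(-3t)(sin(3t)·(-1,3) - cos(3t)·(1,-2)).
General solution: c_1X_1 + c_2X_2.
Applying x(0)=3, y(0)=-3 gives c_1=3, c_2=-6.

x(t) = 9e^(-3t)sin(3t) + 3e^(-3t)cos(3t), y(t) = -24e^(-3t)sin(3t) - 3e^(-3t)cos(3t)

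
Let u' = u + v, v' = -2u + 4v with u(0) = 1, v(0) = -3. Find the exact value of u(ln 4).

-176

A = [[1,1],[-2,4]]; eigenvalues λ = 3, 2.
Eigenvectors: (-1,-2) for λ=3, (-1,-1) for λ=2.
From the initial condition, c_1 = 4, c_2 = -5.
u(ln 4) = (4)(4^3)(-1) + (-5)(4^2)(-1) = -176.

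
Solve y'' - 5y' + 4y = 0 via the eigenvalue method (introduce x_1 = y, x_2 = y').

Let x_1 = y, x_2 = y'. Then x_1' = x_2 and x_2' = -4x_1 + 5x_2.
A = [[0,1],[-4,5]]; det(A-λI) = λ^2 - 5λ + 4.
Eigenvalues λ = 1, 4 with eigenvectors (1,1), (1,4).

y(t) = C_1e^(t) + C_2e^(4t)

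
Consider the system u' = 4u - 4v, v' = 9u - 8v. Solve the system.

u(t) = 2C_1e^(-2t) + 2C_2te^(-2t) - C_2e^(-2t), v(t) = 3C_1e^(-2t) + 3C_2te^(-2t) - 2C_2e^(-2t)

Coefficient matrix A = [[4, -4], [9, -8]].
Characteristic polynomial det(A - λI) = λ^2 + 4λ + 4 = 0.
Single eigenvalue λ = -2 with algebraic multiplicity 2.
Eigenvector v = (2,3); generalized eigenvector w with (A-λI)w=v is (-1,-2).
General solution: e^(-2t)[C_1·v + C_2·(t·v + w)].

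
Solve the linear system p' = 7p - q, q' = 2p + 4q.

p(t) = -C_1e^(6t) + C_2e^(5t), q(t) = -C_1e^(6t) + 2C_2e^(5t)

Coefficient matrix A = [[7, -1], [2, 4]].
Characteristic polynomial det(A - λI) = λ^2 - 11λ + 30 = 0.
Eigenvalues λ = 6, 5.
For λ=6: (A-λI) row 1 is [1, -1], so an eigenvector is (-1, -1).
For λ=5: (A-λI) row 1 is [2, -1], so an eigenvector is (1, 2).
General solution: C_1e^(6t)(-1,-1) + C_2e^(5t)(1,2).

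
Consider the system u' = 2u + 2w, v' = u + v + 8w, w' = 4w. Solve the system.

u(t) = c_1e^(2t) + c_3e^(4t), v(t) = c_1e^(2t) + c_2e^(t) + 3c_3e^(4t), w(t) = c_3e^(4t)

Coefficient matrix A = [[2, 0, 2], [1, 1, 8], [0, 0, 4]].
det(A - λI) = 0 gives eigenvalues λ = 2, 1, 4.
For λ=2: eigenvector (1,1,0).
For λ=1: eigenvector (0,1,0).
For λ=4: eigenvector (1,3,1).
General solution: c_1e^(2t)(1,1,0) + c_2e^(t)(0,1,0) + c_3e^(4t)(1,3,1).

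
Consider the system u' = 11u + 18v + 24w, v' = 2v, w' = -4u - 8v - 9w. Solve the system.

u(t) = 3c_1e^(3t) - 2c_2e^(-t) - 2c_3e^(2t), v(t) = c_3e^(2t), w(t) = -c_1e^(3t) + c_2e^(-t)

Coefficient matrix A = [[11, 18, 24], [0, 2, 0], [-4, -8, -9]].
det(A - λI) = 0 gives eigenvalues λ = 3, -1, 2.
For λ=3: eigenvector (3,0,-1).
For λ=-1: eigenvector (-2,0,1).
For λ=2: eigenvector (-2,1,0).
General solution: c_1e^(3t)(3,0,-1) + c_2e^(-t)(-2,0,1) + c_3e^(2t)(-2,1,0).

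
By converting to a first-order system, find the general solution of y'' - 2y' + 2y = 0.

Let x_1 = y, x_2 = y'. Then x_1' = x_2 and x_2' = -2x_1 + 2x_2.
A = [[0,1],[-2,2]]; det(A-λI) = λ^2 - 2λ + 2.
Eigenvalues λ = 1 ± i.

y(t) = K_1e^(t)cos(t) + K_2e^(t)sin(t)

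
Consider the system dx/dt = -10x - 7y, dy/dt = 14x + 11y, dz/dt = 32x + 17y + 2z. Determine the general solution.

x(t) = -C_1e^(4t) + C_2e^(-3t), y(t) = 2C_1e^(4t) - C_2e^(-3t), z(t) = C_1e^(4t) - 3C_2e^(-3t) + C_3e^(2t)

Coefficient matrix A = [[-10, -7, 0], [14, 11, 0], [32, 17, 2]].
det(A - λI) = 0 gives eigenvalues λ = 4, -3, 2.
For λ=4: eigenvector (-1,2,1).
For λ=-3: eigenvector (1,-1,-3).
For λ=2: eigenvector (0,0,1).
General solution: C_1e^(4t)(-1,2,1) + C_2e^(-3t)(1,-1,-3) + C_3e^(2t)(0,0,1).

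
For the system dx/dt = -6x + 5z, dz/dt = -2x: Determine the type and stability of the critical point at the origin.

stable spiral

A = [[-6,5],[-2,0]]; det(A-λI) = λ^2 + 6λ + 10.
λ = -3 ± i: negative real part.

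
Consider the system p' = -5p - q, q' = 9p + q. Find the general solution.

Coefficient matrix A = [[-5, -1], [9, 1]].
Characteristic polynomial det(A - λI) = λ^2 + 4λ + 4 = 0.
Single eigenvalue λ = -2 with algebraic multiplicity 2.
Eigenvector v = (-1,3); generalized eigenvector w with (A-λI)w=v is (1,-2).
General solution: e^(-2t)[c_1·v + c_2·(t·v + w)].

p(t) = -c_1e^(-2t) - c_2te^(-2t) + c_2e^(-2t), q(t) = 3c_1e^(-2t) + 3c_2te^(-2t) - 2c_2e^(-2t)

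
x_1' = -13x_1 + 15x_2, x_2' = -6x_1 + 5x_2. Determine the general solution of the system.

Coefficient matrix A = [[-13, 15], [-6, 5]].
Characteristic polynomial det(A - λI) = λ^2 + 8λ + 25 = 0.
Eigenvalues λ = -4 ± 3i (complex conjugate pair).
For λ=-4+3i: an eigenvector is (-2,-1) - i(1,1) = (-2 - i, -1 - i).
A real fundamental pair from Re and Im of e^((-4+3i)t)v: X_1 = e^(-4t)(cos(3t)·(-2,-1) + sin(3t)·(1,1)), X_2 = e^(-4t)(sin(3t)·(-2,-1) - cos(3t)·(1,1)).
General solution: K_1X_1 + K_2X_2.

x_1(t) = K_1e^(-4t)sin(3t) - 2K_1e^(-4t)cos(3t) - 2K_2e^(-4t)sin(3t) - K_2e^(-4t)cos(3t), x_2(t) = K_1e^(-4t)sin(3t) - K_1e^(-4t)cos(3t) - K_2e^(-4t)sin(3t) - K_2e^(-4t)cos(3t)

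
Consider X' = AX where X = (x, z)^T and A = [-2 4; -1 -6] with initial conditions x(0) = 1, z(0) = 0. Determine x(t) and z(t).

x(t) = 2te^(-4t) + e^(-4t), z(t) = -te^(-4t)

Coefficient matrix A = [[-2, 4], [-1, -6]].
Characteristic polynomial det(A - λI) = λ^2 + 8λ + 16 = 0.
Single eigenvalue λ = -4 with algebraic multiplicity 2.
Eigenvector v = (-2,1); generalized eigenvector w with (A-λI)w=v is (3,-2).
General solution: e^(-4t)[C_1·v + C_2·(t·v + w)].
Applying x(0)=1, z(0)=0 gives C_1=-2, C_2=-1.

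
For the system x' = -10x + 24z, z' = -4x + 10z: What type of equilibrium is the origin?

saddle

A = [[-10,24],[-4,10]]; det(A-λI) = λ^2 - 4.
λ = -2, 2: opposite signs.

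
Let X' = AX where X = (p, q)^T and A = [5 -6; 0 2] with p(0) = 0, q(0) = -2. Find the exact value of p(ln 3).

A = [[5,-6],[0,2]]; eigenvalues λ = 5, 2.
Eigenvectors: (1,0) for λ=5, (-2,-1) for λ=2.
From the initial condition, c_1 = 4, c_2 = 2.
p(ln 3) = (4)(3^5)(1) + (2)(3^2)(-2) = 936.

936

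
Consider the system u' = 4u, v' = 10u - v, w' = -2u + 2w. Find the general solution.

u(t) = c_2e^(4t), v(t) = -c_1e^(-t) + 2c_2e^(4t), w(t) = -c_2e^(4t) + c_3e^(2t)

Coefficient matrix A = [[4, 0, 0], [10, -1, 0], [-2, 0, 2]].
det(A - λI) = 0 gives eigenvalues λ = -1, 4, 2.
For λ=-1: eigenvector (0,-1,0).
For λ=4: eigenvector (1,2,-1).
For λ=2: eigenvector (0,0,1).
General solution: c_1e^(-t)(0,-1,0) + c_2e^(4t)(1,2,-1) + c_3e^(2t)(0,0,1).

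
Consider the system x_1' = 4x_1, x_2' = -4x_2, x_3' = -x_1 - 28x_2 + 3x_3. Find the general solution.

Coefficient matrix A = [[4, 0, 0], [0, -4, 0], [-1, -28, 3]].
det(A - λI) = 0 gives eigenvalues λ = 3, -4, 4.
For λ=3: eigenvector (0,0,1).
For λ=-4: eigenvector (0,1,4).
For λ=4: eigenvector (1,0,-1).
General solution: K_1e^(3t)(0,0,1) + K_2e^(-4t)(0,1,4) + K_3e^(4t)(1,0,-1).

x_1(t) = K_3e^(4t), x_2(t) = K_2e^(-4t), x_3(t) = K_1e^(3t) + 4K_2e^(-4t) - K_3e^(4t)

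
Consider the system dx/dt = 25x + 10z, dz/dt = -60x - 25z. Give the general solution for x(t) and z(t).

x(t) = c_1e^(-5t) + c_2e^(5t), z(t) = -3c_1e^(-5t) - 2c_2e^(5t)

Coefficient matrix A = [[25, 10], [-60, -25]].
Characteristic polynomial det(A - λI) = λ^2 - 25 = 0.
Eigenvalues λ = -5, 5.
For λ=-5: (A-λI) row 1 is [30, 10], so an eigenvector is (1, -3).
For λ=5: (A-λI) row 1 is [20, 10], so an eigenvector is (1, -2).
General solution: c_1e^(-5t)(1,-3) + c_2e^(5t)(1,-2).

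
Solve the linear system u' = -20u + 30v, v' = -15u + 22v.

u(t) = 3c_1e^(t)sin(3t) + c_1e^(t)cos(3t) + c_2e^(t)sin(3t) - 3c_2e^(t)cos(3t), v(t) = 2c_1e^(t)sin(3t) + c_1e^(t)cos(3t) + c_2e^(t)sin(3t) - 2c_2e^(t)cos(3t)

Coefficient matrix A = [[-20, 30], [-15, 22]].
Characteristic polynomial det(A - λI) = λ^2 - 2λ + 10 = 0.
Eigenvalues λ = 1 ± 3i (complex conjugate pair).
For λ=1+3i: an eigenvector is (1,1) - i(3,2) = (1 - 3i, 1 - 2i).
A real fundamental pair from Re and Im of e^((1+3i)t)v: X_1 = e^(t)(cos(3t)·(1,1) + sin(3t)·(3,2)), X_2 = e^(t)(sin(3t)·(1,1) - cos(3t)·(3,2)).
General solution: c_1X_1 + c_2X_2.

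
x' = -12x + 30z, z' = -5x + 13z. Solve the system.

Coefficient matrix A = [[-12, 30], [-5, 13]].
Characteristic polynomial det(A - λI) = λ^2 - λ - 6 = 0.
Eigenvalues λ = 3, -2.
For λ=3: (A-λI) row 1 is [-15, 30], so an eigenvector is (-2, -1).
For λ=-2: (A-λI) row 1 is [-10, 30], so an eigenvector is (3, 1).
General solution: c_1e^(3t)(-2,-1) + c_2e^(-2t)(3,1).

x(t) = -2c_1e^(3t) + 3c_2e^(-2t), z(t) = -c_1e^(3t) + c_2e^(-2t)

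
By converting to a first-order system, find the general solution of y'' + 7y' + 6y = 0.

y(t) = c_1e^(-6t) + c_2e^(-t)

Let x_1 = y, x_2 = y'. Then x_1' = x_2 and x_2' = -6x_1 - 7x_2.
A = [[0,1],[-6,-7]]; det(A-λI) = λ^2 + 7λ + 6.
Eigenvalues λ = -6, -1 with eigenvectors (1,-6), (1,-1).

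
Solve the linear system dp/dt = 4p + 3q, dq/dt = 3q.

Coefficient matrix A = [[4, 3], [0, 3]].
Characteristic polynomial det(A - λI) = λ^2 - 7λ + 12 = 0.
Eigenvalues λ = 3, 4.
For λ=3: (A-λI) row 1 is [1, 3], so an eigenvector is (-3, 1).
For λ=4: (A-λI) row 1 is [0, 3], so an eigenvector is (1, 0).
General solution: c_1e^(3t)(-3,1) + c_2e^(4t)(1,0).

p(t) = -3c_1e^(3t) + c_2e^(4t), q(t) = c_1e^(3t)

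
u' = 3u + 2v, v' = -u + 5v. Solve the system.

u(t) = -c_1e^(4t)sin(t) + c_1e^(4t)cos(t) + c_2e^(4t)sin(t) + c_2e^(4t)cos(t), v(t) = -c_1e^(4t)sin(t) + c_2e^(4t)cos(t)

Coefficient matrix A = [[3, 2], [-1, 5]].
Characteristic polynomial det(A - λI) = λ^2 - 8λ + 17 = 0.
Eigenvalues λ = 4 ± i (complex conjugate pair).
For λ=4+i: an eigenvector is (1,0) - i(-1,-1) = (1 + i, 0 + i).
A real fundamental pair from Re and Im of e^((4+i)t)v: X_1 = e^(4t)(cos(t)·(1,0) + sin(t)·(-1,-1)), X_2 = e^(4t)(sin(t)·(1,0) - cos(t)·(-1,-1)).
General solution: c_1X_1 + c_2X_2.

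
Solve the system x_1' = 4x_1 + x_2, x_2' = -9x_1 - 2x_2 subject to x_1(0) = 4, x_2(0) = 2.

Coefficient matrix A = [[4, 1], [-9, -2]].
Characteristic polynomial det(A - λI) = λ^2 - 2λ + 1 = 0.
Single eigenvalue λ = 1 with algebraic multiplicity 2.
Eigenvector v = (-1,3); generalized eigenvector w with (A-λI)w=v is (-1,2).
General solution: e^(t)[K_1·v + K_2·(t·v + w)].
Applying x_1(0)=4, x_2(0)=2 gives K_1=10, K_2=-14.

x_1(t) = 14te^(t) + 4e^(t), x_2(t) = -42te^(t) + 2e^(t)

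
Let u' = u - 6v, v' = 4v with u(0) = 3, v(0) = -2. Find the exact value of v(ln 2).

-32

A = [[1,-6],[0,4]]; eigenvalues λ = 1, 4.
Eigenvectors: (1,0) for λ=1, (2,-1) for λ=4.
From the initial condition, c_1 = -1, c_2 = 2.
v(ln 2) = (-1)(2^1)(0) + (2)(2^4)(-1) = -32.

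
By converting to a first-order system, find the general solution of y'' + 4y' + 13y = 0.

Let x_1 = y, x_2 = y'. Then x_1' = x_2 and x_2' = -13x_1 - 4x_2.
A = [[0,1],[-13,-4]]; det(A-λI) = λ^2 + 4λ + 13.
Eigenvalues λ = -2 ± 3i.

y(t) = c_1e^(-2t)cos(3t) + c_2e^(-2t)sin(3t)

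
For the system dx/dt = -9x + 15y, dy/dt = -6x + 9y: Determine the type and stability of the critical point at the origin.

A = [[-9,15],[-6,9]]; det(A-λI) = λ^2 + 9.
λ = 0 ± 3i: zero real part.

center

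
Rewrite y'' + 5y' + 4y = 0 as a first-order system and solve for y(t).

y(t) = c_1e^(-4t) + c_2e^(-t)

Let x_1 = y, x_2 = y'. Then x_1' = x_2 and x_2' = -4x_1 - 5x_2.
A = [[0,1],[-4,-5]]; det(A-λI) = λ^2 + 5λ + 4.
Eigenvalues λ = -4, -1 with eigenvectors (1,-4), (1,-1).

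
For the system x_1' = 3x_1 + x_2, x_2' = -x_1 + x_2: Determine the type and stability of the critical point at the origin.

unstable improper node

A = [[3,1],[-1,1]]; det(A-λI) = λ^2 - 4λ + 4.
repeated λ = 2 with a single eigenvector.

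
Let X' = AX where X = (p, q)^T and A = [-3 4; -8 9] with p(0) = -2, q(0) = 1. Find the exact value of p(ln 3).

714

A = [[-3,4],[-8,9]]; eigenvalues λ = 5, 1.
Eigenvectors: (-1,-2) for λ=5, (1,1) for λ=1.
From the initial condition, c_1 = -3, c_2 = -5.
p(ln 3) = (-3)(3^5)(-1) + (-5)(3^1)(1) = 714.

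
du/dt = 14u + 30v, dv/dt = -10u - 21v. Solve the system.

Coefficient matrix A = [[14, 30], [-10, -21]].
Characteristic polynomial det(A - λI) = λ^2 + 7λ + 6 = 0.
Eigenvalues λ = -6, -1.
For λ=-6: (A-λI) row 1 is [20, 30], so an eigenvector is (-3, 2).
For λ=-1: (A-λI) row 1 is [15, 30], so an eigenvector is (-2, 1).
General solution: c_1e^(-6t)(-3,2) + c_2e^(-t)(-2,1).

u(t) = -3c_1e^(-6t) - 2c_2e^(-t), v(t) = 2c_1e^(-6t) + c_2e^(-t)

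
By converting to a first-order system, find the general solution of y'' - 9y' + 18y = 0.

y(t) = C_1e^(3t) + C_2e^(6t)

Let x_1 = y, x_2 = y'. Then x_1' = x_2 and x_2' = -18x_1 + 9x_2.
A = [[0,1],[-18,9]]; det(A-λI) = λ^2 - 9λ + 18.
Eigenvalues λ = 3, 6 with eigenvectors (1,3), (1,6).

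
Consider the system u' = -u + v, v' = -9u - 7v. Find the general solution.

u(t) = -C_1e^(-4t) - C_2te^(-4t), v(t) = 3C_1e^(-4t) + 3C_2te^(-4t) - C_2e^(-4t)

Coefficient matrix A = [[-1, 1], [-9, -7]].
Characteristic polynomial det(A - λI) = λ^2 + 8λ + 16 = 0.
Single eigenvalue λ = -4 with algebraic multiplicity 2.
Eigenvector v = (-1,3); generalized eigenvector w with (A-λI)w=v is (0,-1).
General solution: e^(-4t)[C_1·v + C_2·(t·v + w)].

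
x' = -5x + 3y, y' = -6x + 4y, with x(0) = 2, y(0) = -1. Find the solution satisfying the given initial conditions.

Coefficient matrix A = [[-5, 3], [-6, 4]].
Characteristic polynomial det(A - λI) = λ^2 + λ - 2 = 0.
Eigenvalues λ = 1, -2.
For λ=1: (A-λI) row 1 is [-6, 3], so an eigenvector is (-1, -2).
For λ=-2: (A-λI) row 1 is [-3, 3], so an eigenvector is (1, 1).
General solution: C_1e^(t)(-1,-2) + C_2e^(-2t)(1,1).
Applying x(0)=2, y(0)=-1 gives C_1=3, C_2=5.

x(t) = -3e^(t) + 5e^(-2t), y(t) = -6e^(t) + 5e^(-2t)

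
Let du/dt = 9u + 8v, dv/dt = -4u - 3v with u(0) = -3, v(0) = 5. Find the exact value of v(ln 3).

A = [[9,8],[-4,-3]]; eigenvalues λ = 5, 1.
Eigenvectors: (-2,1) for λ=5, (-1,1) for λ=1.
From the initial condition, c_1 = -2, c_2 = 7.
v(ln 3) = (-2)(3^5)(1) + (7)(3^1)(1) = -465.

-465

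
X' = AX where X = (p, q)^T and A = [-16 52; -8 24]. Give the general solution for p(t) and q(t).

p(t) = 2C_1e^(4t)sin(4t) - 3C_1e^(4t)cos(4t) - 3C_2e^(4t)sin(4t) - 2C_2e^(4t)cos(4t), q(t) = C_1e^(4t)sin(4t) - C_1e^(4t)cos(4t) - C_2e^(4t)sin(4t) - C_2e^(4t)cos(4t)

Coefficient matrix A = [[-16, 52], [-8, 24]].
Characteristic polynomial det(A - λI) = λ^2 - 8λ + 32 = 0.
Eigenvalues λ = 4 ± 4i (complex conjugate pair).
For λ=4+4i: an eigenvector is (-3,-1) - i(2,1) = (-3 - 2i, -1 - i).
A real fundamental pair from Re and Im of e^((4+4i)t)v: X_1 = e^(4t)(cos(4t)·(-3,-1) + sin(4t)·(2,1)), X_2 = e^(4t)(sin(4t)·(-3,-1) - cos(4t)·(2,1)).
General solution: C_1X_1 + C_2X_2.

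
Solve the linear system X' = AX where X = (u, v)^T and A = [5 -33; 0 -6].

Coefficient matrix A = [[5, -33], [0, -6]].
Characteristic polynomial det(A - λI) = λ^2 + λ - 30 = 0.
Eigenvalues λ = -6, 5.
For λ=-6: (A-λI) row 1 is [11, -33], so an eigenvector is (-3, -1).
For λ=5: (A-λI) row 1 is [0, -33], so an eigenvector is (-1, 0).
General solution: K_1e^(-6t)(-3,-1) + K_2e^(5t)(-1,0).

u(t) = -3K_1e^(-6t) - K_2e^(5t), v(t) = -K_1e^(-6t)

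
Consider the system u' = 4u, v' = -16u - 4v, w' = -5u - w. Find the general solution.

u(t) = -c_1e^(4t), v(t) = 2c_1e^(4t) + c_2e^(-4t), w(t) = c_1e^(4t) + c_3e^(-t)

Coefficient matrix A = [[4, 0, 0], [-16, -4, 0], [-5, 0, -1]].
det(A - λI) = 0 gives eigenvalues λ = 4, -4, -1.
For λ=4: eigenvector (-1,2,1).
For λ=-4: eigenvector (0,1,0).
For λ=-1: eigenvector (0,0,1).
General solution: c_1e^(4t)(-1,2,1) + c_2e^(-4t)(0,1,0) + c_3e^(-t)(0,0,1).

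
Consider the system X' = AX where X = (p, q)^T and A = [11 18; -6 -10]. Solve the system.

p(t) = 2K_1e^(2t) - 3K_2e^(-t), q(t) = -K_1e^(2t) + 2K_2e^(-t)

Coefficient matrix A = [[11, 18], [-6, -10]].
Characteristic polynomial det(A - λI) = λ^2 - λ - 2 = 0.
Eigenvalues λ = 2, -1.
For λ=2: (A-λI) row 1 is [9, 18], so an eigenvector is (2, -1).
For λ=-1: (A-λI) row 1 is [12, 18], so an eigenvector is (-3, 2).
General solution: K_1e^(2t)(2,-1) + K_2e^(-t)(-3,2).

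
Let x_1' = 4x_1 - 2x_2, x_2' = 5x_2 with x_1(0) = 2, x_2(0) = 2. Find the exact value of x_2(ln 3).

A = [[4,-2],[0,5]]; eigenvalues λ = 4, 5.
Eigenvectors: (-1,0) for λ=4, (2,-1) for λ=5.
From the initial condition, c_1 = -6, c_2 = -2.
x_2(ln 3) = (-6)(3^4)(0) + (-2)(3^5)(-1) = 486.

486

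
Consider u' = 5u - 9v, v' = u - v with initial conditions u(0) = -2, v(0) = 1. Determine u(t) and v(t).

Coefficient matrix A = [[5, -9], [1, -1]].
Characteristic polynomial det(A - λI) = λ^2 - 4λ + 4 = 0.
Single eigenvalue λ = 2 with algebraic multiplicity 2.
Eigenvector v = (3,1); generalized eigenvector w with (A-λI)w=v is (1,0).
General solution: e^(2t)[c_1·v + c_2·(t·v + w)].
Applying u(0)=-2, v(0)=1 gives c_1=1, c_2=-5.

u(t) = -15te^(2t) - 2e^(2t), v(t) = -5te^(2t) + e^(2t)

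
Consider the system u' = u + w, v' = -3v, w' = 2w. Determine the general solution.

u(t) = K_1e^(t) + K_3e^(2t), v(t) = K_2e^(-3t), w(t) = K_3e^(2t)

Coefficient matrix A = [[1, 0, 1], [0, -3, 0], [0, 0, 2]].
det(A - λI) = 0 gives eigenvalues λ = 1, -3, 2.
For λ=1: eigenvector (1,0,0).
For λ=-3: eigenvector (0,1,0).
For λ=2: eigenvector (1,0,1).
General solution: K_1e^(t)(1,0,0) + K_2e^(-3t)(0,1,0) + K_3e^(2t)(1,0,1).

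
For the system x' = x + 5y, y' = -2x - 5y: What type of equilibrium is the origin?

A = [[1,5],[-2,-5]]; det(A-λI) = λ^2 + 4λ + 5.
λ = -2 ± i: negative real part.

stable spiral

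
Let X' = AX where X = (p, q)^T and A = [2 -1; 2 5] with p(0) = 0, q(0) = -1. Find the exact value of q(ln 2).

A = [[2,-1],[2,5]]; eigenvalues λ = 3, 4.
Eigenvectors: (1,-1) for λ=3, (1,-2) for λ=4.
From the initial condition, c_1 = -1, c_2 = 1.
q(ln 2) = (-1)(2^3)(-1) + (1)(2^4)(-2) = -24.

-24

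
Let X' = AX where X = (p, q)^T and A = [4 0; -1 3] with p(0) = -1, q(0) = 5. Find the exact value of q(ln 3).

A = [[4,0],[-1,3]]; eigenvalues λ = 3, 4.
Eigenvectors: (0,1) for λ=3, (-1,1) for λ=4.
From the initial condition, c_1 = 4, c_2 = 1.
q(ln 3) = (4)(3^3)(1) + (1)(3^4)(1) = 189.

189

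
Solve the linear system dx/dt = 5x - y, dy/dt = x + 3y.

Coefficient matrix A = [[5, -1], [1, 3]].
Characteristic polynomial det(A - λI) = λ^2 - 8λ + 16 = 0.
Single eigenvalue λ = 4 with algebraic multiplicity 2.
Eigenvector v = (-1,-1); generalized eigenvector w with (A-λI)w=v is (-3,-2).
General solution: e^(4t)[c_1·v + c_2·(t·v + w)].

x(t) = -c_1e^(4t) - c_2te^(4t) - 3c_2e^(4t), y(t) = -c_1e^(4t) - c_2te^(4t) - 2c_2e^(4t)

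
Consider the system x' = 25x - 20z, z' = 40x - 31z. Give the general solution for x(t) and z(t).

Coefficient matrix A = [[25, -20], [40, -31]].
Characteristic polynomial det(A - λI) = λ^2 + 6λ + 25 = 0.
Eigenvalues λ = -3 ± 4i (complex conjugate pair).
For λ=-3+4i: an eigenvector is (-2,-3) - i(1,1) = (-2 - i, -3 - i).
A real fundamental pair from Re and Im of e^((-3+4i)t)v: X_1 = e^(-3t)(cos(4t)·(-2,-3) + sin(4t)·(1,1)), X_2 = e^(-3t)(sin(4t)·(-2,-3) - cos(4t)·(1,1)).
General solution: c_1X_1 + c_2X_2.

x(t) = c_1e^(-3t)sin(4t) - 2c_1e^(-3t)cos(4t) - 2c_2e^(-3t)sin(4t) - c_2e^(-3t)cos(4t), z(t) = c_1e^(-3t)sin(4t) - 3c_1e^(-3t)cos(4t) - 3c_2e^(-3t)sin(4t) - c_2e^(-3t)cos(4t)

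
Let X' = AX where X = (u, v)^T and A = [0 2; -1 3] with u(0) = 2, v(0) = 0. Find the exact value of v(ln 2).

A = [[0,2],[-1,3]]; eigenvalues λ = 2, 1.
Eigenvectors: (-1,-1) for λ=2, (-2,-1) for λ=1.
From the initial condition, c_1 = 2, c_2 = -2.
v(ln 2) = (2)(2^2)(-1) + (-2)(2^1)(-1) = -4.

-4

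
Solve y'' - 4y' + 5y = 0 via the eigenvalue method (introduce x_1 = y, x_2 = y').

Let x_1 = y, x_2 = y'. Then x_1' = x_2 and x_2' = -5x_1 + 4x_2.
A = [[0,1],[-5,4]]; det(A-λI) = λ^2 - 4λ + 5.
Eigenvalues λ = 2 ± i.

y(t) = K_1e^(2t)cos(t) + K_2e^(2t)sin(t)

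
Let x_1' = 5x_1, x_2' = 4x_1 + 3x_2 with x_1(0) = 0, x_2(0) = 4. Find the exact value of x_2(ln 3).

A = [[5,0],[4,3]]; eigenvalues λ = 3, 5.
Eigenvectors: (0,1) for λ=3, (-1,-2) for λ=5.
From the initial condition, c_1 = 4, c_2 = 0.
x_2(ln 3) = (4)(3^3)(1) + (0)(3^5)(-2) = 108.

108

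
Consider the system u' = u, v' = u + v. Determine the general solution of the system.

u(t) = K_2e^(t), v(t) = K_1e^(t) + K_2te^(t) + 2K_2e^(t)

Coefficient matrix A = [[1, 0], [1, 1]].
Characteristic polynomial det(A - λI) = λ^2 - 2λ + 1 = 0.
Single eigenvalue λ = 1 with algebraic multiplicity 2.
Eigenvector v = (0,1); generalized eigenvector w with (A-λI)w=v is (1,2).
General solution: e^(t)[K_1·v + K_2·(t·v + w)].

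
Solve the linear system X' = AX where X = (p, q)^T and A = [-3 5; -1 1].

p(t) = -2K_1e^(-t)sin(t) + K_1e^(-t)cos(t) + K_2e^(-t)sin(t) + 2K_2e^(-t)cos(t), q(t) = -K_1e^(-t)sin(t) + K_2e^(-t)cos(t)

Coefficient matrix A = [[-3, 5], [-1, 1]].
Characteristic polynomial det(A - λI) = λ^2 + 2λ + 2 = 0.
Eigenvalues λ = -1 ± i (complex conjugate pair).
For λ=-1+i: an eigenvector is (1,0) - i(-2,-1) = (1 + 2i, 0 + i).
A real fundamental pair from Re and Im of e^((-1+i)t)v: X_1 = e^(-t)(cos(t)·(1,0) + sin(t)·(-2,-1)), X_2 = e^(-t)(sin(t)·(1,0) - cos(t)·(-2,-1)).
General solution: K_1X_1 + K_2X_2.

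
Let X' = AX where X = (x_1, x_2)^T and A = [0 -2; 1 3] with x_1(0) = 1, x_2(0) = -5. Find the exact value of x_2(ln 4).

A = [[0,-2],[1,3]]; eigenvalues λ = 1, 2.
Eigenvectors: (-2,1) for λ=1, (1,-1) for λ=2.
From the initial condition, c_1 = 4, c_2 = 9.
x_2(ln 4) = (4)(4^1)(1) + (9)(4^2)(-1) = -128.

-128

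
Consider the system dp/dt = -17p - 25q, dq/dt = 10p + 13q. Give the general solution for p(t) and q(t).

Coefficient matrix A = [[-17, -25], [10, 13]].
Characteristic polynomial det(A - λI) = λ^2 + 4λ + 29 = 0.
Eigenvalues λ = -2 ± 5i (complex conjugate pair).
For λ=-2+5i: an eigenvector is (1,-1) - i(2,-1) = (1 - 2i, -1 + i).
A real fundamental pair from Re and Im of e^((-2+5i)t)v: X_1 = e^(-2t)(cos(5t)·(1,-1) + sin(5t)·(2,-1)), X_2 = e^(-2t)(sin(5t)·(1,-1) - cos(5t)·(2,-1)).
General solution: K_1X_1 + K_2X_2.

p(t) = 2K_1e^(-2t)sin(5t) + K_1e^(-2t)cos(5t) + K_2e^(-2t)sin(5t) - 2K_2e^(-2t)cos(5t), q(t) = -K_1e^(-2t)sin(5t) - K_1e^(-2t)cos(5t) - K_2e^(-2t)sin(5t) + K_2e^(-2t)cos(5t)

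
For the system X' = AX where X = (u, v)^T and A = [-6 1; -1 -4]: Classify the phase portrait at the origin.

stable improper node

A = [[-6,1],[-1,-4]]; det(A-λI) = λ^2 + 10λ + 25.
repeated λ = -5 with a single eigenvector.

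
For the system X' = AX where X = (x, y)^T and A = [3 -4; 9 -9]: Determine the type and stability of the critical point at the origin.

A = [[3,-4],[9,-9]]; det(A-λI) = λ^2 + 6λ + 9.
repeated λ = -3 with a single eigenvector.

stable improper node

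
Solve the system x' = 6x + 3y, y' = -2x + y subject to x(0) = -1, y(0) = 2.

x(t) = 3e^(4t) - 4e^(3t), y(t) = -2e^(4t) + 4e^(3t)

Coefficient matrix A = [[6, 3], [-2, 1]].
Characteristic polynomial det(A - λI) = λ^2 - 7λ + 12 = 0.
Eigenvalues λ = 4, 3.
For λ=4: (A-λI) row 1 is [2, 3], so an eigenvector is (3, -2).
For λ=3: (A-λI) row 1 is [3, 3], so an eigenvector is (1, -1).
General solution: C_1e^(4t)(3,-2) + C_2e^(3t)(1,-1).
Applying x(0)=-1, y(0)=2 gives C_1=1, C_2=-4.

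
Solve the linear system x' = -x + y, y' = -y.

x(t) = -c_1e^(-t) - c_2te^(-t) - 3c_2e^(-t), y(t) = -c_2e^(-t)

Coefficient matrix A = [[-1, 1], [0, -1]].
Characteristic polynomial det(A - λI) = λ^2 + 2λ + 1 = 0.
Single eigenvalue λ = -1 with algebraic multiplicity 2.
Eigenvector v = (-1,0); generalized eigenvector w with (A-λI)w=v is (-3,-1).
General solution: e^(-t)[c_1·v + c_2·(t·v + w)].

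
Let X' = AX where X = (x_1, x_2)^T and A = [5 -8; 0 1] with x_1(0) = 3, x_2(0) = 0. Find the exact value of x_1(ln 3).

729

A = [[5,-8],[0,1]]; eigenvalues λ = 1, 5.
Eigenvectors: (-2,-1) for λ=1, (-1,0) for λ=5.
From the initial condition, c_1 = 0, c_2 = -3.
x_1(ln 3) = (0)(3^1)(-2) + (-3)(3^5)(-1) = 729.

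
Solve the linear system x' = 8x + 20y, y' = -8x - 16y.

x(t) = -2K_1e^(-4t)sin(4t) + K_1e^(-4t)cos(4t) + K_2e^(-4t)sin(4t) + 2K_2e^(-4t)cos(4t), y(t) = K_1e^(-4t)sin(4t) - K_1e^(-4t)cos(4t) - K_2e^(-4t)sin(4t) - K_2e^(-4t)cos(4t)

Coefficient matrix A = [[8, 20], [-8, -16]].
Characteristic polynomial det(A - λI) = λ^2 + 8λ + 32 = 0.
Eigenvalues λ = -4 ± 4i (complex conjugate pair).
For λ=-4+4i: an eigenvector is (1,-1) - i(-2,1) = (1 + 2i, -1 - i).
A real fundamental pair from Re and Im of e^((-4+4i)t)v: X_1 = e^(-4t)(cos(4t)·(1,-1) + sin(4t)·(-2,1)), X_2 = e^(-4t)(sin(4t)·(1,-1) - cos(4t)·(-2,1)).
General solution: K_1X_1 + K_2X_2.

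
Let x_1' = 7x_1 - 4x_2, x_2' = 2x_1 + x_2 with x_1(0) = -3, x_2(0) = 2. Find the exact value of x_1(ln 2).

-264

A = [[7,-4],[2,1]]; eigenvalues λ = 3, 5.
Eigenvectors: (1,1) for λ=3, (-2,-1) for λ=5.
From the initial condition, c_1 = 7, c_2 = 5.
x_1(ln 2) = (7)(2^3)(1) + (5)(2^5)(-2) = -264.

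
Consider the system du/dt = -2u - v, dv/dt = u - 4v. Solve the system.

u(t) = c_1e^(-3t) + c_2te^(-3t) + 3c_2e^(-3t), v(t) = c_1e^(-3t) + c_2te^(-3t) + 2c_2e^(-3t)

Coefficient matrix A = [[-2, -1], [1, -4]].
Characteristic polynomial det(A - λI) = λ^2 + 6λ + 9 = 0.
Single eigenvalue λ = -3 with algebraic multiplicity 2.
Eigenvector v = (1,1); generalized eigenvector w with (A-λI)w=v is (3,2).
General solution: e^(-3t)[c_1·v + c_2·(t·v + w)].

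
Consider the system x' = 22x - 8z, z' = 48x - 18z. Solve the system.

x(t) = c_1e^(6t) + c_2e^(-2t), z(t) = 2c_1e^(6t) + 3c_2e^(-2t)

Coefficient matrix A = [[22, -8], [48, -18]].
Characteristic polynomial det(A - λI) = λ^2 - 4λ - 12 = 0.
Eigenvalues λ = 6, -2.
For λ=6: (A-λI) row 1 is [16, -8], so an eigenvector is (1, 2).
For λ=-2: (A-λI) row 1 is [24, -8], so an eigenvector is (1, 3).
General solution: c_1e^(6t)(1,2) + c_2e^(-2t)(1,3).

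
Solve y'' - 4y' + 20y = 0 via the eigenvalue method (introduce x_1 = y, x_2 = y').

y(t) = K_1e^(2t)cos(4t) + K_2e^(2t)sin(4t)

Let x_1 = y, x_2 = y'. Then x_1' = x_2 and x_2' = -20x_1 + 4x_2.
A = [[0,1],[-20,4]]; det(A-λI) = λ^2 - 4λ + 20.
Eigenvalues λ = 2 ± 4i.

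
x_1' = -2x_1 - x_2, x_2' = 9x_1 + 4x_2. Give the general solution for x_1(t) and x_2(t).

Coefficient matrix A = [[-2, -1], [9, 4]].
Characteristic polynomial det(A - λI) = λ^2 - 2λ + 1 = 0.
Single eigenvalue λ = 1 with algebraic multiplicity 2.
Eigenvector v = (1,-3); generalized eigenvector w with (A-λI)w=v is (-1,2).
General solution: e^(t)[c_1·v + c_2·(t·v + w)].

x_1(t) = c_1e^(t) + c_2te^(t) - c_2e^(t), x_2(t) = -3c_1e^(t) - 3c_2te^(t) + 2c_2e^(t)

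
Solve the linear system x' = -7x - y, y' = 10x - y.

Coefficient matrix A = [[-7, -1], [10, -1]].
Characteristic polynomial det(A - λI) = λ^2 + 8λ + 17 = 0.
Eigenvalues λ = -4 ± i (complex conjugate pair).
For λ=-4+i: an eigenvector is (0,1) - i(-1,3) = (0 + i, 1 - 3i).
A real fundamental pair from Re and Im of e^((-4+i)t)v: X_1 = e^(-4t)(cos(t)·(0,1) + sin(t)·(-1,3)), X_2 = e^(-4t)(sin(t)·(0,1) - cos(t)·(-1,3)).
General solution: C_1X_1 + C_2X_2.

x(t) = -C_1e^(-4t)sin(t) + C_2e^(-4t)cos(t), y(t) = 3C_1e^(-4t)sin(t) + C_1e^(-4t)cos(t) + C_2e^(-4t)sin(t) - 3C_2e^(-4t)cos(t)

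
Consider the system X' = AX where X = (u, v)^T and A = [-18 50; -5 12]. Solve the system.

u(t) = -3K_1e^(-3t)sin(5t) + K_1e^(-3t)cos(5t) + K_2e^(-3t)sin(5t) + 3K_2e^(-3t)cos(5t), v(t) = -K_1e^(-3t)sin(5t) + K_2e^(-3t)cos(5t)

Coefficient matrix A = [[-18, 50], [-5, 12]].
Characteristic polynomial det(A - λI) = λ^2 + 6λ + 34 = 0.
Eigenvalues λ = -3 ± 5i (complex conjugate pair).
For λ=-3+5i: an eigenvector is (1,0) - i(-3,-1) = (1 + 3i, 0 + i).
A real fundamental pair from Re and Im of e^((-3+5i)t)v: X_1 = e^(-3t)(cos(5t)·(1,0) + sin(5t)·(-3,-1)), X_2 = e^(-3t)(sin(5t)·(1,0) - cos(5t)·(-3,-1)).
General solution: K_1X_1 + K_2X_2.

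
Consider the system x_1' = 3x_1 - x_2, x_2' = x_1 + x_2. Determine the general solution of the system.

x_1(t) = C_1e^(2t) + C_2te^(2t) - C_2e^(2t), x_2(t) = C_1e^(2t) + C_2te^(2t) - 2C_2e^(2t)

Coefficient matrix A = [[3, -1], [1, 1]].
Characteristic polynomial det(A - λI) = λ^2 - 4λ + 4 = 0.
Single eigenvalue λ = 2 with algebraic multiplicity 2.
Eigenvector v = (1,1); generalized eigenvector w with (A-λI)w=v is (-1,-2).
General solution: e^(2t)[C_1·v + C_2·(t·v + w)].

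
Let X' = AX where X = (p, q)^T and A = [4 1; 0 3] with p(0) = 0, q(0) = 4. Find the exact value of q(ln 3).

A = [[4,1],[0,3]]; eigenvalues λ = 4, 3.
Eigenvectors: (1,0) for λ=4, (1,-1) for λ=3.
From the initial condition, c_1 = 4, c_2 = -4.
q(ln 3) = (4)(3^4)(0) + (-4)(3^3)(-1) = 108.

108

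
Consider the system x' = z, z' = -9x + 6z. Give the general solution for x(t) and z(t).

Coefficient matrix A = [[0, 1], [-9, 6]].
Characteristic polynomial det(A - λI) = λ^2 - 6λ + 9 = 0.
Single eigenvalue λ = 3 with algebraic multiplicity 2.
Eigenvector v = (1,3); generalized eigenvector w with (A-λI)w=v is (0,1).
General solution: e^(3t)[K_1·v + K_2·(t·v + w)].

x(t) = K_1e^(3t) + K_2te^(3t), z(t) = 3K_1e^(3t) + 3K_2te^(3t) + K_2e^(3t)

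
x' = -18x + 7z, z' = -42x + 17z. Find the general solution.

x(t) = c_1e^(-4t) + c_2e^(3t), z(t) = 2c_1e^(-4t) + 3c_2e^(3t)

Coefficient matrix A = [[-18, 7], [-42, 17]].
Characteristic polynomial det(A - λI) = λ^2 + λ - 12 = 0.
Eigenvalues λ = -4, 3.
For λ=-4: (A-λI) row 1 is [-14, 7], so an eigenvector is (1, 2).
For λ=3: (A-λI) row 1 is [-21, 7], so an eigenvector is (1, 3).
General solution: c_1e^(-4t)(1,2) + c_2e^(3t)(1,3).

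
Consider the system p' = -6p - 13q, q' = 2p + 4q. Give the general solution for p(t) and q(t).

Coefficient matrix A = [[-6, -13], [2, 4]].
Characteristic polynomial det(A - λI) = λ^2 + 2λ + 2 = 0.
Eigenvalues λ = -1 ± i (complex conjugate pair).
For λ=-1+i: an eigenvector is (-2,1) - i(-3,1) = (-2 + 3i, 1 - i).
A real fundamental pair from Re and Im of e^((-1+i)t)v: X_1 = e^(-t)(cos(t)·(-2,1) + sin(t)·(-3,1)), X_2 = e^(-t)(sin(t)·(-2,1) - cos(t)·(-3,1)).
General solution: c_1X_1 + c_2X_2.

p(t) = -3c_1e^(-t)sin(t) - 2c_1e^(-t)cos(t) - 2c_2e^(-t)sin(t) + 3c_2e^(-t)cos(t), q(t) = c_1e^(-t)sin(t) + c_1e^(-t)cos(t) + c_2e^(-t)sin(t) - c_2e^(-t)cos(t)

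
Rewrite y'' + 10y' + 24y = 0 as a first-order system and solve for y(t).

Let x_1 = y, x_2 = y'. Then x_1' = x_2 and x_2' = -24x_1 - 10x_2.
A = [[0,1],[-24,-10]]; det(A-λI) = λ^2 + 10λ + 24.
Eigenvalues λ = -6, -4 with eigenvectors (1,-6), (1,-4).

y(t) = c_1e^(-6t) + c_2e^(-4t)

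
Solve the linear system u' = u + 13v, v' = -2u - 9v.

Coefficient matrix A = [[1, 13], [-2, -9]].
Characteristic polynomial det(A - λI) = λ^2 + 8λ + 17 = 0.
Eigenvalues λ = -4 ± i (complex conjugate pair).
For λ=-4+i: an eigenvector is (2,-1) - i(-3,1) = (2 + 3i, -1 - i).
A real fundamental pair from Re and Im of e^((-4+i)t)v: X_1 = e^(-4t)(cos(t)·(2,-1) + sin(t)·(-3,1)), X_2 = e^(-4t)(sin(t)·(2,-1) - cos(t)·(-3,1)).
General solution: c_1X_1 + c_2X_2.

u(t) = -3c_1e^(-4t)sin(t) + 2c_1e^(-4t)cos(t) + 2c_2e^(-4t)sin(t) + 3c_2e^(-4t)cos(t), v(t) = c_1e^(-4t)sin(t) - c_1e^(-4t)cos(t) - c_2e^(-4t)sin(t) - c_2e^(-4t)cos(t)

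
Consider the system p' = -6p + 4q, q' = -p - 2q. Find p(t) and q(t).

Coefficient matrix A = [[-6, 4], [-1, -2]].
Characteristic polynomial det(A - λI) = λ^2 + 8λ + 16 = 0.
Single eigenvalue λ = -4 with algebraic multiplicity 2.
Eigenvector v = (-2,-1); generalized eigenvector w with (A-λI)w=v is (1,0).
General solution: e^(-4t)[C_1·v + C_2·(t·v + w)].

p(t) = -2C_1e^(-4t) - 2C_2te^(-4t) + C_2e^(-4t), q(t) = -C_1e^(-4t) - C_2te^(-4t)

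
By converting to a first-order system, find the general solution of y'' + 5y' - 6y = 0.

y(t) = K_1e^(t) + K_2e^(-6t)

Let x_1 = y, x_2 = y'. Then x_1' = x_2 and x_2' = 6x_1 - 5x_2.
A = [[0,1],[6,-5]]; det(A-λI) = λ^2 + 5λ - 6.
Eigenvalues λ = 1, -6 with eigenvectors (1,1), (1,-6).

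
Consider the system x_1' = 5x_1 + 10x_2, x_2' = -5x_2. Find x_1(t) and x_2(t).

x_1(t) = K_1e^(-5t) - K_2e^(5t), x_2(t) = -K_1e^(-5t)

Coefficient matrix A = [[5, 10], [0, -5]].
Characteristic polynomial det(A - λI) = λ^2 - 25 = 0.
Eigenvalues λ = -5, 5.
For λ=-5: (A-λI) row 1 is [10, 10], so an eigenvector is (1, -1).
For λ=5: (A-λI) row 1 is [0, 10], so an eigenvector is (-1, 0).
General solution: K_1e^(-5t)(1,-1) + K_2e^(5t)(-1,0).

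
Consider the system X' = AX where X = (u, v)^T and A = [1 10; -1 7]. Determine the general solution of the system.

u(t) = c_1e^(4t)sin(t) + 3c_1e^(4t)cos(t) + 3c_2e^(4t)sin(t) - c_2e^(4t)cos(t), v(t) = c_1e^(4t)cos(t) + c_2e^(4t)sin(t)

Coefficient matrix A = [[1, 10], [-1, 7]].
Characteristic polynomial det(A - λI) = λ^2 - 8λ + 17 = 0.
Eigenvalues λ = 4 ± i (complex conjugate pair).
For λ=4+i: an eigenvector is (3,1) - i(1,0) = (3 - i, 1).
A real fundamental pair from Re and Im of e^((4+i)t)v: X_1 = e^(4t)(cos(t)·(3,1) + sin(t)·(1,0)), X_2 = e^(4t)(sin(t)·(3,1) - cos(t)·(1,0)).
General solution: c_1X_1 + c_2X_2.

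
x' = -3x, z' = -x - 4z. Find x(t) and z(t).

Coefficient matrix A = [[-3, 0], [-1, -4]].
Characteristic polynomial det(A - λI) = λ^2 + 7λ + 12 = 0.
Eigenvalues λ = -3, -4.
For λ=-3: (A-λI) row 2 is [-1, -1], so an eigenvector is (-1, 1).
For λ=-4: (A-λI) row 1 is [1, 0], so an eigenvector is (0, 1).
General solution: K_1e^(-3t)(-1,1) + K_2e^(-4t)(0,1).

x(t) = -K_1e^(-3t), z(t) = K_1e^(-3t) + K_2e^(-4t)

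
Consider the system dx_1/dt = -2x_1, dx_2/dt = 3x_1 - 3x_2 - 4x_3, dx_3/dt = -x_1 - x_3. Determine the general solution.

x_1(t) = C_1e^(-2t), x_2(t) = -C_1e^(-2t) - 2C_2e^(-t) + C_3e^(-3t), x_3(t) = C_1e^(-2t) + C_2e^(-t)

Coefficient matrix A = [[-2, 0, 0], [3, -3, -4], [-1, 0, -1]].
det(A - λI) = 0 gives eigenvalues λ = -2, -1, -3.
For λ=-2: eigenvector (1,-1,1).
For λ=-1: eigenvector (0,-2,1).
For λ=-3: eigenvector (0,1,0).
General solution: C_1e^(-2t)(1,-1,1) + C_2e^(-t)(0,-2,1) + C_3e^(-3t)(0,1,0).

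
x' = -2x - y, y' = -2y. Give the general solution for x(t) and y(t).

x(t) = -K_1e^(-2t) - K_2te^(-2t) - 2K_2e^(-2t), y(t) = K_2e^(-2t)

Coefficient matrix A = [[-2, -1], [0, -2]].
Characteristic polynomial det(A - λI) = λ^2 + 4λ + 4 = 0.
Single eigenvalue λ = -2 with algebraic multiplicity 2.
Eigenvector v = (-1,0); generalized eigenvector w with (A-λI)w=v is (-2,1).
General solution: e^(-2t)[K_1·v + K_2·(t·v + w)].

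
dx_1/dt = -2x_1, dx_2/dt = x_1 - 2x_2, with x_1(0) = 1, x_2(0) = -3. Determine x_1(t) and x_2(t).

x_1(t) = e^(-2t), x_2(t) = te^(-2t) - 3e^(-2t)

Coefficient matrix A = [[-2, 0], [1, -2]].
Characteristic polynomial det(A - λI) = λ^2 + 4λ + 4 = 0.
Single eigenvalue λ = -2 with algebraic multiplicity 2.
Eigenvector v = (0,-1); generalized eigenvector w with (A-λI)w=v is (-1,-3).
General solution: e^(-2t)[C_1·v + C_2·(t·v + w)].
Applying x_1(0)=1, x_2(0)=-3 gives C_1=6, C_2=-1.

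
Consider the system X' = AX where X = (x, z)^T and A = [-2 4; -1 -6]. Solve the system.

x(t) = -2C_1e^(-4t) - 2C_2te^(-4t) + 3C_2e^(-4t), z(t) = C_1e^(-4t) + C_2te^(-4t) - 2C_2e^(-4t)

Coefficient matrix A = [[-2, 4], [-1, -6]].
Characteristic polynomial det(A - λI) = λ^2 + 8λ + 16 = 0.
Single eigenvalue λ = -4 with algebraic multiplicity 2.
Eigenvector v = (-2,1); generalized eigenvector w with (A-λI)w=v is (3,-2).
General solution: e^(-4t)[C_1·v + C_2·(t·v + w)].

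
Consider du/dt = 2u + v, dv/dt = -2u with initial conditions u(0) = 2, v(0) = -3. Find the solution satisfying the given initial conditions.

u(t) = -e^(t)sin(t) + 2e^(t)cos(t), v(t) = -e^(t)sin(t) - 3e^(t)cos(t)

Coefficient matrix A = [[2, 1], [-2, 0]].
Characteristic polynomial det(A - λI) = λ^2 - 2λ + 2 = 0.
Eigenvalues λ = 1 ± i (complex conjugate pair).
For λ=1+i: an eigenvector is (0,-1) - i(-1,1) = (0 + i, -1 - i).
A real fundamental pair from Re and Im of e^((1+i)t)v: X_1 = e^(t)(cos(t)·(0,-1) + sin(t)·(-1,1)), X_2 = e^(t)(sin(t)·(0,-1) - cos(t)·(-1,1)).
General solution: c_1X_1 + c_2X_2.
Applying u(0)=2, v(0)=-3 gives c_1=1, c_2=2.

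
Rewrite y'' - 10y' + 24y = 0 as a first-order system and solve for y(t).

y(t) = C_1e^(6t) + C_2e^(4t)

Let x_1 = y, x_2 = y'. Then x_1' = x_2 and x_2' = -24x_1 + 10x_2.
A = [[0,1],[-24,10]]; det(A-λI) = λ^2 - 10λ + 24.
Eigenvalues λ = 6, 4 with eigenvectors (1,6), (1,4).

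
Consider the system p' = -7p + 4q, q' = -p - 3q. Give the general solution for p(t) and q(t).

p(t) = -2K_1e^(-5t) - 2K_2te^(-5t) + K_2e^(-5t), q(t) = -K_1e^(-5t) - K_2te^(-5t)

Coefficient matrix A = [[-7, 4], [-1, -3]].
Characteristic polynomial det(A - λI) = λ^2 + 10λ + 25 = 0.
Single eigenvalue λ = -5 with algebraic multiplicity 2.
Eigenvector v = (-2,-1); generalized eigenvector w with (A-λI)w=v is (1,0).
General solution: e^(-5t)[K_1·v + K_2·(t·v + w)].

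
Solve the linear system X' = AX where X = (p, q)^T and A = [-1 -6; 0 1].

Coefficient matrix A = [[-1, -6], [0, 1]].
Characteristic polynomial det(A - λI) = λ^2 - 1 = 0.
Eigenvalues λ = 1, -1.
For λ=1: (A-λI) row 1 is [-2, -6], so an eigenvector is (-3, 1).
For λ=-1: (A-λI) row 1 is [0, -6], so an eigenvector is (1, 0).
General solution: C_1e^(t)(-3,1) + C_2e^(-t)(1,0).

p(t) = -3C_1e^(t) + C_2e^(-t), q(t) = C_1e^(t)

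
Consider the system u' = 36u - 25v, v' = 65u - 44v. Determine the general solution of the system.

u(t) = -2C_1e^(-4t)sin(5t) + C_1e^(-4t)cos(5t) + C_2e^(-4t)sin(5t) + 2C_2e^(-4t)cos(5t), v(t) = -3C_1e^(-4t)sin(5t) + 2C_1e^(-4t)cos(5t) + 2C_2e^(-4t)sin(5t) + 3C_2e^(-4t)cos(5t)

Coefficient matrix A = [[36, -25], [65, -44]].
Characteristic polynomial det(A - λI) = λ^2 + 8λ + 41 = 0.
Eigenvalues λ = -4 ± 5i (complex conjugate pair).
For λ=-4+5i: an eigenvector is (1,2) - i(-2,-3) = (1 + 2i, 2 + 3i).
A real fundamental pair from Re and Im of e^((-4+5i)t)v: X_1 = e^(-4t)(cos(5t)·(1,2) + sin(5t)·(-2,-3)), X_2 = e^(-4t)(sin(5t)·(1,2) - cos(5t)·(-2,-3)).
General solution: C_1X_1 + C_2X_2.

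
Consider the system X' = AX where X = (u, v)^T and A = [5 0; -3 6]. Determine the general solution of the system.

Coefficient matrix A = [[5, 0], [-3, 6]].
Characteristic polynomial det(A - λI) = λ^2 - 11λ + 30 = 0.
Eigenvalues λ = 5, 6.
For λ=5: (A-λI) row 2 is [-3, 1], so an eigenvector is (-1, -3).
For λ=6: (A-λI) row 1 is [-1, 0], so an eigenvector is (0, 1).
General solution: c_1e^(5t)(-1,-3) + c_2e^(6t)(0,1).

u(t) = -c_1e^(5t), v(t) = -3c_1e^(5t) + c_2e^(6t)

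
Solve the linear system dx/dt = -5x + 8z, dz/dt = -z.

Coefficient matrix A = [[-5, 8], [0, -1]].
Characteristic polynomial det(A - λI) = λ^2 + 6λ + 5 = 0.
Eigenvalues λ = -5, -1.
For λ=-5: (A-λI) row 1 is [0, 8], so an eigenvector is (1, 0).
For λ=-1: (A-λI) row 1 is [-4, 8], so an eigenvector is (2, 1).
General solution: c_1e^(-5t)(1,0) + c_2e^(-t)(2,1).

x(t) = c_1e^(-5t) + 2c_2e^(-t), z(t) = c_2e^(-t)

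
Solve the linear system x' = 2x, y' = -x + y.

x(t) = -c_1e^(2t), y(t) = c_1e^(2t) - c_2e^(t)

Coefficient matrix A = [[2, 0], [-1, 1]].
Characteristic polynomial det(A - λI) = λ^2 - 3λ + 2 = 0.
Eigenvalues λ = 2, 1.
For λ=2: (A-λI) row 2 is [-1, -1], so an eigenvector is (-1, 1).
For λ=1: (A-λI) row 1 is [1, 0], so an eigenvector is (0, -1).
General solution: c_1e^(2t)(-1,1) + c_2e^(t)(0,-1).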